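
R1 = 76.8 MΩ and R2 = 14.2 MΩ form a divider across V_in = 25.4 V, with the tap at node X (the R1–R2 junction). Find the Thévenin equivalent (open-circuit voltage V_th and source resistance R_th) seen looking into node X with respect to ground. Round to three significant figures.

V_th ≈ 3.96 V, R_th ≈ 12.0 MΩ

V_th is the unloaded tap voltage: V_in · R2/(R1+R2) = 25.4 × 0.1560 = 3.964 V.
Zeroing V_in shorts the top of R1 to ground, so R_th = R1 ‖ R2 = 11.98 MΩ.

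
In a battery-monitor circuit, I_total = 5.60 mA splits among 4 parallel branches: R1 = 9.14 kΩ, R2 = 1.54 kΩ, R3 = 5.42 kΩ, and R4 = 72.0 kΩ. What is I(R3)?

I ≈ 1.08 mA

Conductances: ΣG = 1/9.14 + 1/1.54 + 1/5.42 + 1/72.0 = 0.9572 (1/kΩ).
R3 takes the fraction G_k/ΣG = 0.1845/0.9572 = 0.1928, so I = 5.60 × 0.1928 = 1.079 mA.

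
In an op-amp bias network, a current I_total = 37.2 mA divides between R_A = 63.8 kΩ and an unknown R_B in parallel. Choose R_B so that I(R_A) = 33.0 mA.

Two-branch current divider: I_A = I_total · R_B/(R_A + R_B).
With f = 0.8871, R_B = R_A · f/(1−f) = 63.8 × 7.857 = 501.3 kΩ.

R_B ≈ 501 kΩ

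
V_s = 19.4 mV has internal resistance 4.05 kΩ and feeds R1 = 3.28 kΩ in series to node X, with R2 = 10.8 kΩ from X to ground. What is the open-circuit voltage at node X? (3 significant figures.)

R1' = 4.05 + 3.28 = 7.330 kΩ (source resistance + R1).
V_th is the unloaded tap voltage: V_s · R2/(R1'+R2) = 19.4 × 0.5957 = 11.56 mV.

V_th ≈ 11.6 mV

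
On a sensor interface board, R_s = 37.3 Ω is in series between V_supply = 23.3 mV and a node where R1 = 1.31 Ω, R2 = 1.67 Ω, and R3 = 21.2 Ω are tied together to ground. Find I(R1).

I ≈ 0.332 mA

Parallel bank: R_p = 1/(1/1.31 + 1/1.67 + 1/21.2) = 0.7096 Ω.
V_A = 23.3 × 0.7096/38.01 = 0.4350 mV.
I(R1) = V_A / R1 = 0.4350/1.31 = 0.3320 mA.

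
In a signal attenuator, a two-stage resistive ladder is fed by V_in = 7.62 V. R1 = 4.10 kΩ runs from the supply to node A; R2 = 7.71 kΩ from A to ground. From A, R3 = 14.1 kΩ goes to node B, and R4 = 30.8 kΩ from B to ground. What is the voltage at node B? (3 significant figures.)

V_B ≈ 3.22 V

Looking into the second stage from A: R3 + R4 = 44.90 kΩ appears in parallel with R2.
R2 ‖ (R3+R4) = 6.580 kΩ.
V_A = 7.62 × 6.580/(4.10 + 6.580) = 4.695 V.
Then the unloaded second divider: V_B = V_A × R4/(R3+R4) = 4.695 × 0.6860 = 3.220 V.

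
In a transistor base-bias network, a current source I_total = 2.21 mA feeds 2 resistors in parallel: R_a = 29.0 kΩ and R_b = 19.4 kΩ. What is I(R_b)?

With just two branches, the current splits inversely with resistance.
So I = 2.21 × 29.0/48.40 = 1.324 mA.

I ≈ 1.32 mA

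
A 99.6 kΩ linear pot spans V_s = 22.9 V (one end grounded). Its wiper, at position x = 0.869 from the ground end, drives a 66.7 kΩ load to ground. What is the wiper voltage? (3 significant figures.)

Lower segment x·R_p = 86.55 kΩ; upper segment (1−x)·R_p = 13.05 kΩ.
R_L loads the lower segment: effective lower R = 37.67 kΩ.
V_out = 22.9 × 37.67/(13.05 + 37.67) = 17.01 V.
(Unloaded: V_out = x·V_s = 19.9 V.)

V_out ≈ 17.0 V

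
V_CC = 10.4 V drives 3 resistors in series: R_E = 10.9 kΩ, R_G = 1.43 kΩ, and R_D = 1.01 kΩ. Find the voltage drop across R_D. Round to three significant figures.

V ≈ 0.787 V

Series total: ΣR = 10.9 + 1.43 + 1.01 = 13.34 kΩ.
V = V_CC · R/ΣR = 10.4 × 0.07571 = 0.7874 V.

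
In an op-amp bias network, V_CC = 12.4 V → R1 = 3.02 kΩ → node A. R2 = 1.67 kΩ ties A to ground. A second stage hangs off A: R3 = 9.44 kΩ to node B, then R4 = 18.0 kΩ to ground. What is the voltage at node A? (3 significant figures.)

The second stage (R3 + R4 = 27.44 kΩ) loads node A in parallel with R2.
Effective lower resistance at A: R2 ‖ 27.44 = 1.574 kΩ.
First divider: V_A = V_CC · 1.574/(3.02 + 1.574) = 4.249 V.

V_A ≈ 4.25 V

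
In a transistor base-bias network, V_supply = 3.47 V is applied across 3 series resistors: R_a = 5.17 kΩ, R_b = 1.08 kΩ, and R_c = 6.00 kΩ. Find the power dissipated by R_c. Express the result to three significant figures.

P ≈ 0.481 mW

The common current is I = 3.47/12.25 = 0.2833 mA.
V(R_c) = I·R = 1.700 V; P = V·I = 1.700 × 0.2833 = 0.4814 mW.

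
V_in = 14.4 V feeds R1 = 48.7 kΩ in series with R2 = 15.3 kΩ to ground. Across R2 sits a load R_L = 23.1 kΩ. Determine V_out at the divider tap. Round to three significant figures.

First combine the lower leg with the load: R2 ‖ R_L = 9.204 kΩ.
Then V_out = V_in · R2'/(R1 + R2') = 14.4 × 9.204/57.90 = 2.289 V.

V_out ≈ 2.29 V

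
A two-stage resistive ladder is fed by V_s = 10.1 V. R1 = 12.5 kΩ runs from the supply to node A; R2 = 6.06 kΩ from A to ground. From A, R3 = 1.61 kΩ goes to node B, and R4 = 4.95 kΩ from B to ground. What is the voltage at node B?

V_B ≈ 1.53 V

Node A sees R2 in parallel with the series input of stage 2, R3 + R4 = 6.560 kΩ.
R2 ‖ (R3+R4) = 3.150 kΩ.
So V_A = 10.1 × 0.2013 = 2.033 V.
Stage 2 is unloaded, so V_B = V_A · R4/(R3+R4) = 2.033 × 4.95/6.560 = 1.534 V.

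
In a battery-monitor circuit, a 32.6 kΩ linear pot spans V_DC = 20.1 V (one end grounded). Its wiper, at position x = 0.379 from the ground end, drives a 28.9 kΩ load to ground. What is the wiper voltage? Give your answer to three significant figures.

Lower segment x·R_p = 12.36 kΩ; upper segment (1−x)·R_p = 20.24 kΩ.
(x·R_p) ‖ R_L = 8.655 kΩ.
Then V_out = V_DC · 8.655/(20.24 + 8.655) = 6.020 V.

V_out ≈ 6.02 V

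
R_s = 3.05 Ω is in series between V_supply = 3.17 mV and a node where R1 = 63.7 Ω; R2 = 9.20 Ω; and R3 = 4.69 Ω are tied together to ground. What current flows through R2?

Parallel bank: R_p = 1/(1/63.7 + 1/9.20 + 1/4.69) = 2.962 Ω.
V_A by voltage divider: V_A = 3.17 × 2.962/(3.05 + 2.962) = 1.562 mV.
Branch current I = V_A/R2 = 1.562/9.20 = 0.1698 mA.
(Check via current divider: I_total = 0.5273 mA; share G_k/ΣG = 0.3220 → same result.)

I ≈ 0.170 mA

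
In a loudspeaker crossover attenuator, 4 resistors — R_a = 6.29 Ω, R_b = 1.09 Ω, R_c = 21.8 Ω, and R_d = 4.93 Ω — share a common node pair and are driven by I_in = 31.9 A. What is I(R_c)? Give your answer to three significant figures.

I ≈ 1.10 A

ΣG = 1/6.29 + 1/1.09 + 1/21.8 + 1/4.93 = 1.325.
Current divider: I(R_c) = I_in · G_k/ΣG = 31.9 × (0.04587/1.325) = 31.9 × 0.03462 = 1.104 A.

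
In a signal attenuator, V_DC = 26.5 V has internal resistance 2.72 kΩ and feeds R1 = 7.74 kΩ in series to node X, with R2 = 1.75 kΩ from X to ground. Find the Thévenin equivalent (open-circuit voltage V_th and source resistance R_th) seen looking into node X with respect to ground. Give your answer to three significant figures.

R1' = 2.72 + 7.74 = 10.46 kΩ (source resistance + R1).
Open-circuit (no load on X): V_th = V_DC · R2/(R1' + R2) = 26.5 × 1.75/(10.46 + 1.75) = 3.798 V.
Looking into X with the source shorted: R_th = R1'·R2/(R1'+R2) = 10.46 × 1.75/12.21 = 1.499 kΩ.

V_th ≈ 3.80 V, R_th ≈ 1.50 kΩ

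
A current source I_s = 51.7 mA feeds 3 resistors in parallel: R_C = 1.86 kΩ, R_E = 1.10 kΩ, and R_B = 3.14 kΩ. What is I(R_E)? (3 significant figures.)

Total conductance ΣG = 1/1.86 + 1/1.10 + 1/3.14 = 1.765 (units of 1/kΩ).
Current divider: I(R_E) = I_s · G_k/ΣG = 51.7 × (0.9091/1.765) = 51.7 × 0.5150 = 26.63 mA.

I ≈ 26.6 mA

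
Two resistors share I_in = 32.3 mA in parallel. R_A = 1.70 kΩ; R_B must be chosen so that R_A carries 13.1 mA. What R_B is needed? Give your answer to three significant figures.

R_B ≈ 1.16 kΩ

The fraction through R_A equals R_B/(R_A+R_B).
13.1/32.3 = R_B/(R_A + R_B) → R_B = R_A · (0.4056)/(1 − 0.4056) = 1.70 × 0.6823 = 1.160 kΩ.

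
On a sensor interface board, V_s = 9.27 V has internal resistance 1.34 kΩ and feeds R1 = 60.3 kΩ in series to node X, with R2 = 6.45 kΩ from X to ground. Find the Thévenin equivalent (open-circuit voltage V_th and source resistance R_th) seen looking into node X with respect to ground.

R1' = 1.34 + 60.3 = 61.64 kΩ (source resistance + R1).
Open-circuit (no load on X): V_th = V_s · R2/(R1' + R2) = 9.27 × 6.45/(61.64 + 6.45) = 0.8781 V.
Looking into X with the source shorted: R_th = R1'·R2/(R1'+R2) = 61.64 × 6.45/68.09 = 5.839 kΩ.

V_th ≈ 0.878 V, R_th ≈ 5.84 kΩ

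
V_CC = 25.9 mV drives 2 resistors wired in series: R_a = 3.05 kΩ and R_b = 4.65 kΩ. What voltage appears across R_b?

ΣR = 3.05 + 4.65 = 7.700 kΩ.
Voltage divider: V = V_CC · (4.650 / 7.700) = 25.9 × 0.6039 = 15.64 mV.

V ≈ 15.6 mV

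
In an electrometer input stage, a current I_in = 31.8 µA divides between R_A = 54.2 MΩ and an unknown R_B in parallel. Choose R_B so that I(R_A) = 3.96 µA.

Two-branch current divider: I_A = I_in · R_B/(R_A + R_B).
With f = 0.1245, R_B = R_A · f/(1−f) = 54.2 × 0.1422 = 7.709 MΩ.

R_B ≈ 7.71 MΩ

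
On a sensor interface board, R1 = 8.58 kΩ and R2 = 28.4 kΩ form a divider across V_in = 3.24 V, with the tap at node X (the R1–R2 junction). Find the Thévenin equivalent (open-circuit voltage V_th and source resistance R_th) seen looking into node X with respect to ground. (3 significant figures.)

Open-circuit (no load on X): V_th = V_in · R2/(R1 + R2) = 3.24 × 28.4/(8.580 + 28.4) = 2.488 V.
Looking into X with the source shorted: R_th = R1·R2/(R1+R2) = 8.580 × 28.4/36.98 = 6.589 kΩ.

V_th ≈ 2.49 V, R_th ≈ 6.59 kΩ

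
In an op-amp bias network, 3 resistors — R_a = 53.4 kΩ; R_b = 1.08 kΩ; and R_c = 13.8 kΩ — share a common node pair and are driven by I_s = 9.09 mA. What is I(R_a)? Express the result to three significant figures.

ΣG = 1/53.4 + 1/1.08 + 1/13.8 = 1.017.
Current divider: I(R_a) = I_s · G_k/ΣG = 9.09 × (0.01873/1.017) = 9.09 × 0.01841 = 0.1674 mA.

I ≈ 0.167 mA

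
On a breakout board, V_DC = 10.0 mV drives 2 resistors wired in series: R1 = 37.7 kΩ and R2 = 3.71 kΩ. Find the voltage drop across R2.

ΣR = 37.7 + 3.71 = 41.41 kΩ.
By the voltage-divider rule, V = 10.0 × 3.710/41.41 = 0.8959 mV.

V ≈ 0.896 mV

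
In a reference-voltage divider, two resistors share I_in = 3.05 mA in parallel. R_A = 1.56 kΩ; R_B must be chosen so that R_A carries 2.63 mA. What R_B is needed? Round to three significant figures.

R_B ≈ 9.77 kΩ

In a two-way split, I_A/I_in = R_B/(R_A + R_B).
2.63/3.05 = R_B/(R_A + R_B) → R_B = R_A · (0.8623)/(1 − 0.8623) = 1.56 × 6.262 = 9.769 kΩ.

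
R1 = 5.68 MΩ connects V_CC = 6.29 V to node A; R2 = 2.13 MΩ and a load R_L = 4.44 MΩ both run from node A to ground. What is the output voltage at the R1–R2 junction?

R2 ‖ R_L = (2.13 × 4.44)/(2.13 + 4.44) = 1.439 MΩ.
Voltage divider with the loaded lower leg: V_out = 6.29 × 1.439/(5.68 + 1.439) = 6.29 × 0.2022 = 1.272 V.
(Unloaded it would be 1.72 V; the load pulls it down.)

V_out ≈ 1.27 V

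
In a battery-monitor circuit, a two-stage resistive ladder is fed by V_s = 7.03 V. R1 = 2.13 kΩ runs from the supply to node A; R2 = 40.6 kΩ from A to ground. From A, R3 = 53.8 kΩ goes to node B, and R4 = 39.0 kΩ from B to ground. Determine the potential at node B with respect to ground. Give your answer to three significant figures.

V_B ≈ 2.75 V

Looking into the second stage from A: R3 + R4 = 92.80 kΩ appears in parallel with R2.
R2 ‖ (R3+R4) = 28.24 kΩ.
So V_A = 7.03 × 0.9299 = 6.537 V.
Stage 2 is unloaded, so V_B = V_A · R4/(R3+R4) = 6.537 × 39.0/92.80 = 2.747 V.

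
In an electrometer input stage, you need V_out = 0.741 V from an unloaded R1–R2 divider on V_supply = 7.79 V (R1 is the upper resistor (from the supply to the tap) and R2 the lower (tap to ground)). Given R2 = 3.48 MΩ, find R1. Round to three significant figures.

V_out/V_supply = R2/(R1+R2) = 0.09512.
R1 = R2·(1/k − 1) = 3.48 × 9.513 = 33.10 MΩ.

R1 ≈ 33.1 MΩ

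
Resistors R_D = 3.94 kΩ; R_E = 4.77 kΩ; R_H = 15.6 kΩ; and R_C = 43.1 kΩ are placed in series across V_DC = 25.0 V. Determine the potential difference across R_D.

V ≈ 1.46 V

Total series resistance ΣR = 3.94 + 4.77 + 15.6 + 43.1 = 67.41 kΩ.
Voltage divider: V = V_DC · (3.940 / 67.41) = 25.0 × 0.05845 = 1.461 V.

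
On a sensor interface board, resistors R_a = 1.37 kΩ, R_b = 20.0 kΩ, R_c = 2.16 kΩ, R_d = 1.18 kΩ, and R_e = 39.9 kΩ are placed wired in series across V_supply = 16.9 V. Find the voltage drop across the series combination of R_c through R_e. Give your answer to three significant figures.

V ≈ 11.3 V

Series total: ΣR = 1.37 + 20.0 + 2.16 + 1.18 + 39.9 = 64.61 kΩ.
R_{R_c..R_e} = 2.16 + 1.18 + 39.9 = 43.24 kΩ.
Voltage divider: V = V_supply · (43.24 / 64.61) = 16.9 × 0.6692 = 11.31 V.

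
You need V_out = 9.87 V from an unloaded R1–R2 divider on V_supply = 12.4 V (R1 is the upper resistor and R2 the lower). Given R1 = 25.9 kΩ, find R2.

V_out/V_supply = R2/(R1+R2) = 0.7960.
Rearranging, R2 = R1·k/(1−k) = 25.9 × 3.901 = 101.0 kΩ.

R2 ≈ 101 kΩ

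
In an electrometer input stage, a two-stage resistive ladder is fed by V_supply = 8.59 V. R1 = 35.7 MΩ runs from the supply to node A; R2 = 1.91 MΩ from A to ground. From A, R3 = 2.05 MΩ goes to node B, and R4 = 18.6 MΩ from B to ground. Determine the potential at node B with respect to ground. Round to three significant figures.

V_B ≈ 0.361 V

The second stage (R3 + R4 = 20.65 MΩ) loads node A in parallel with R2.
R2 ‖ (R3+R4) = 1.748 MΩ.
V_A = 8.59 × 1.748/(35.7 + 1.748) = 0.4010 V.
V_B = V_A × 0.9007 = 0.3612 V.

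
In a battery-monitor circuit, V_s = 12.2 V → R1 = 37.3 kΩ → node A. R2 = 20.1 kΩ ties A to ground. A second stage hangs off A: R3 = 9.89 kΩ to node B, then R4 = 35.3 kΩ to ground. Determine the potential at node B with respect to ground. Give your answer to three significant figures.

V_B ≈ 2.59 V

Node A sees R2 in parallel with the series input of stage 2, R3 + R4 = 45.19 kΩ.
R2 ‖ (R3+R4) = 13.91 kΩ.
V_A = 12.2 × 13.91/(37.3 + 13.91) = 3.314 V.
Then the unloaded second divider: V_B = V_A × R4/(R3+R4) = 3.314 × 0.7811 = 2.589 V.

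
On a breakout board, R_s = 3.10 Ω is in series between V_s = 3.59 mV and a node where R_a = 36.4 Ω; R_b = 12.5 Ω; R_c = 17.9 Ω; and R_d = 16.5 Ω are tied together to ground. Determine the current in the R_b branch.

Combine the parallel branches: R_p = (1/36.4 + 1/12.5 + 1/17.9 + 1/16.5)⁻¹ = 4.465 Ω.
Node voltage V_A = V_s · R_p/(R_s + R_p) = 3.59 × 0.5902 = 2.119 mV.
Branch current I = V_A/R_b = 2.119/12.5 = 0.1695 mA.
(Equivalently: I_total = 0.4745 mA, then current-divider fraction G_k/ΣG = 0.3572.)

I ≈ 0.170 mA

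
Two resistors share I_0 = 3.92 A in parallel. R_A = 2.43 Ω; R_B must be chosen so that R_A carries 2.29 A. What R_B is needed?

R_B ≈ 3.41 Ω

The fraction through R_A equals R_B/(R_A+R_B).
2.29/3.92 = R_B/(R_A + R_B) → R_B = R_A · (0.5842)/(1 − 0.5842) = 2.43 × 1.405 = 3.414 Ω.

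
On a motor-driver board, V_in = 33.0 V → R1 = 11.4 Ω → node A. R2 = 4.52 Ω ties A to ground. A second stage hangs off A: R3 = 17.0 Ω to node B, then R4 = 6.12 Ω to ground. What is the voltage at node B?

V_B ≈ 2.18 V

Looking into the second stage from A: R3 + R4 = 23.12 Ω appears in parallel with R2.
Effective lower resistance at A: R2 ‖ 23.12 = 3.781 Ω.
V_A = 33.0 × 3.781/(11.4 + 3.781) = 8.219 V.
Stage 2 is unloaded, so V_B = V_A · R4/(R3+R4) = 8.219 × 6.12/23.12 = 2.176 V.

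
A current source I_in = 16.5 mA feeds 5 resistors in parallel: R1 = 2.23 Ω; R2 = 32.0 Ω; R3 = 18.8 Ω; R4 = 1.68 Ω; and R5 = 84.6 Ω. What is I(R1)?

I ≈ 6.49 mA

Conductances: ΣG = 1/2.23 + 1/32.0 + 1/18.8 + 1/1.68 + 1/84.6 = 1.140 (1/Ω).
By the current-divider rule, I = I_in · G_k/ΣG = 16.5 × 0.3934 = 6.491 mA.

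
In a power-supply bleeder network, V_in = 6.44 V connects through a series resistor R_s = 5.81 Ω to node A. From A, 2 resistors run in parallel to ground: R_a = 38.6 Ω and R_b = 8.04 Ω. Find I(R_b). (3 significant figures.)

Equivalent of the parallel group: R_p = 6.654 Ω.
Node voltage V_A = V_in · R_p/(R_s + R_p) = 6.44 × 0.5339 = 3.438 V.
Branch current I = V_A/R_b = 3.438/8.04 = 0.4276 A.

I ≈ 0.428 A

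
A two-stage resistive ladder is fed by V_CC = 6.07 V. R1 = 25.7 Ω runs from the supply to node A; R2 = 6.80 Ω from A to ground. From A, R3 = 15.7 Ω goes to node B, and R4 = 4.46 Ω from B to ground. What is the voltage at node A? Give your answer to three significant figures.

Node A sees R2 in parallel with the series input of stage 2, R3 + R4 = 20.16 Ω.
R2 ‖ (R3+R4) = 5.085 Ω.
So V_A = 6.07 × 0.1652 = 1.003 V.

V_A ≈ 1.00 V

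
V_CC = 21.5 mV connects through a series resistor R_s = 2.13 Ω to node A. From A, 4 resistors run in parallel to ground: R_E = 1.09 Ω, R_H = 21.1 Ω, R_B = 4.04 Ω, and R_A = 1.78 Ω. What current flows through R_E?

I ≈ 4.13 mA

Parallel bank: R_p = 1/(1/1.09 + 1/21.1 + 1/4.04 + 1/1.78) = 0.5637 Ω.
V_A = 21.5 × 0.5637/2.694 = 4.499 mV.
I(R_E) = V_A / R_E = 4.499/1.09 = 4.127 mA.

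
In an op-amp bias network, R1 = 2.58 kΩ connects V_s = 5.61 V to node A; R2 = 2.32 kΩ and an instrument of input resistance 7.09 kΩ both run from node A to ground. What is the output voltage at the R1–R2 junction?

The load sits in parallel with R2, giving an effective lower resistance R2' = R2·R_L/(R2+R_L) = 1.748 kΩ.
Now apply the divider: V_out = 5.61 × 0.4039 = 2.266 V.

V_out ≈ 2.27 V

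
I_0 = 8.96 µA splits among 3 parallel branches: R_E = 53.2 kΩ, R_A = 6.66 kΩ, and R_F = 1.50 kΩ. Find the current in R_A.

ΣG = 1/53.2 + 1/6.66 + 1/1.50 = 0.8356.
R_A takes the fraction G_k/ΣG = 0.1502/0.8356 = 0.1797, so I = 8.96 × 0.1797 = 1.610 µA.

I ≈ 1.61 µA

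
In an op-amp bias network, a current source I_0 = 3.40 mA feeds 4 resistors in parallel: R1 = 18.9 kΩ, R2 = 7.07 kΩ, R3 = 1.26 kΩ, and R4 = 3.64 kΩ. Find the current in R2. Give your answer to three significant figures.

I ≈ 0.381 mA

ΣG = 1/18.9 + 1/7.07 + 1/1.26 + 1/3.64 = 1.263.
R2 takes the fraction G_k/ΣG = 0.1414/1.263 = 0.1120, so I = 3.40 × 0.1120 = 0.3808 mA.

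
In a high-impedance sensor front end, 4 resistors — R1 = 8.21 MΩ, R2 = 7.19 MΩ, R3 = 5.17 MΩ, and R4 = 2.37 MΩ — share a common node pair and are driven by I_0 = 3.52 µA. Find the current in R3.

Total conductance ΣG = 1/8.21 + 1/7.19 + 1/5.17 + 1/2.37 = 0.8762 (units of 1/MΩ).
Current divider: I(R3) = I_0 · G_k/ΣG = 3.52 × (0.1934/0.8762) = 3.52 × 0.2207 = 0.7770 µA.

I ≈ 0.777 µA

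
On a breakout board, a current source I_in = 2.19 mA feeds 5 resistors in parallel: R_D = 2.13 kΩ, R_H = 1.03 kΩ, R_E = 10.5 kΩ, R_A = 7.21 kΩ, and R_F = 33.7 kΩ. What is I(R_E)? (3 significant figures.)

Conductances: ΣG = 1/2.13 + 1/1.03 + 1/10.5 + 1/7.21 + 1/33.7 = 1.704 (1/kΩ).
By the current-divider rule, I = I_in · G_k/ΣG = 2.19 × 0.05589 = 0.1224 mA.

I ≈ 0.122 mA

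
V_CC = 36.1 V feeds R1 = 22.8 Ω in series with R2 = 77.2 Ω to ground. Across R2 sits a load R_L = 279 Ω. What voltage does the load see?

V_out ≈ 26.2 V

R2 ‖ R_L = (77.2 × 279)/(77.2 + 279) = 60.47 Ω.
Voltage divider with the loaded lower leg: V_out = 36.1 × 60.47/(22.8 + 60.47) = 36.1 × 0.7262 = 26.22 V.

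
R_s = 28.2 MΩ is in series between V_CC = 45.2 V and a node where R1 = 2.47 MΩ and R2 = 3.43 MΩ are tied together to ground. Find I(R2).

I ≈ 0.639 µA

Combine the parallel branches: R_p = (1/2.47 + 1/3.43)⁻¹ = 1.436 MΩ.
V_A = 45.2 × 1.436/29.64 = 2.190 V.
I(R2) = V_A / R2 = 2.190/3.43 = 0.6385 µA.
(Equivalently: I_total = 1.525 µA, then current-divider fraction G_k/ΣG = 0.4186.)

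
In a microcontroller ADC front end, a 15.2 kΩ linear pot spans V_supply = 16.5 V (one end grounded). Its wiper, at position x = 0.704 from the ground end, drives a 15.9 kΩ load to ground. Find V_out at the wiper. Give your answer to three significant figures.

The pot divides into 4.499 kΩ above the wiper and 10.70 kΩ below.
R_L loads the lower segment: effective lower R = 6.396 kΩ.
Then V_out = V_supply · 6.396/(4.499 + 6.396) = 9.686 V.
(Unloaded: V_out = x·V_supply = 11.6 V.)

V_out ≈ 9.69 V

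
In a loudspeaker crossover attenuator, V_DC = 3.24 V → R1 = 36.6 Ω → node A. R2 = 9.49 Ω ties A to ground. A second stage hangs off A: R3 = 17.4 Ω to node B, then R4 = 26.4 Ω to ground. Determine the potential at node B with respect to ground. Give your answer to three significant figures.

Looking into the second stage from A: R3 + R4 = 43.80 Ω appears in parallel with R2.
R2 ‖ (R3+R4) = 7.800 Ω.
V_A = 3.24 × 7.800/(36.6 + 7.800) = 0.5692 V.
V_B = V_A × 0.6027 = 0.3431 V.

V_B ≈ 0.343 V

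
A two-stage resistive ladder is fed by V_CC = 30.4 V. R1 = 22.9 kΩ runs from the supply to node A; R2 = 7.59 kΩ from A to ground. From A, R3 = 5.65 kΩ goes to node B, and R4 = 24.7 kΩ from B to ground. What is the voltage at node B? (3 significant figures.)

Node A sees R2 in parallel with the series input of stage 2, R3 + R4 = 30.35 kΩ.
Effective lower resistance at A: R2 ‖ 30.35 = 6.072 kΩ.
So V_A = 30.4 × 0.2096 = 6.371 V.
Then the unloaded second divider: V_B = V_A × R4/(R3+R4) = 6.371 × 0.8138 = 5.185 V.

V_B ≈ 5.18 V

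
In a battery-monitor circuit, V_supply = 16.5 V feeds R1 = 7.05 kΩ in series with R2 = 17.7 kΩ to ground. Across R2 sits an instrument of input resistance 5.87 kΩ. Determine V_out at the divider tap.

First combine the lower leg with the load: R2 ‖ R_L = 4.408 kΩ.
Voltage divider with the loaded lower leg: V_out = 16.5 × 4.408/(7.05 + 4.408) = 16.5 × 0.3847 = 6.348 V.
(Unloaded it would be 11.8 V; the load pulls it down.)

V_out ≈ 6.35 V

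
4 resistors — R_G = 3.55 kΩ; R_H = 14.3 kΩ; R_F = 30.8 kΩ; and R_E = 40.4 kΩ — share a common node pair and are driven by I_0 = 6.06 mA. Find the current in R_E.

Conductances: ΣG = 1/3.55 + 1/14.3 + 1/30.8 + 1/40.4 = 0.4088 (1/kΩ).
Current divider: I(R_E) = I_0 · G_k/ΣG = 6.06 × (0.02475/0.4088) = 6.06 × 0.06054 = 0.3669 mA.

I ≈ 0.367 mA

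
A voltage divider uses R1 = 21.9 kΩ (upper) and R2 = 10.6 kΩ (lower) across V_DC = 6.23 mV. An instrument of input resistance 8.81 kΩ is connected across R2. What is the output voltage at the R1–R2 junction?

V_out ≈ 1.12 mV

R2 ‖ R_L = (10.6 × 8.81)/(10.6 + 8.81) = 4.811 kΩ.
Then V_out = V_DC · R2'/(R1 + R2') = 6.23 × 4.811/26.71 = 1.122 mV.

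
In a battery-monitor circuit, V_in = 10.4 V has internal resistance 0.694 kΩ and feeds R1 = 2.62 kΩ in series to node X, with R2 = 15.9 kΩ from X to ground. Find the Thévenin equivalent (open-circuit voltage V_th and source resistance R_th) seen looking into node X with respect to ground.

R1' = 0.694 + 2.62 = 3.314 kΩ (source resistance + R1).
With X open, the divider is unloaded: V_th = 10.4 × 15.9/19.21 = 8.606 V.
Zeroing V_in shorts the top of R1' to ground, so R_th = R1' ‖ R2 = 2.742 kΩ.

V_th ≈ 8.61 V, R_th ≈ 2.74 kΩ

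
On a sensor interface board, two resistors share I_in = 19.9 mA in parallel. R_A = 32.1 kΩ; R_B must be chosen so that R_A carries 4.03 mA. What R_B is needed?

R_B ≈ 8.15 kΩ

Two-branch current divider: I_A = I_in · R_B/(R_A + R_B).
4.03/19.9 = R_B/(R_A + R_B) → R_B = R_A · (0.2025)/(1 − 0.2025) = 32.1 × 0.2539 = 8.151 kΩ.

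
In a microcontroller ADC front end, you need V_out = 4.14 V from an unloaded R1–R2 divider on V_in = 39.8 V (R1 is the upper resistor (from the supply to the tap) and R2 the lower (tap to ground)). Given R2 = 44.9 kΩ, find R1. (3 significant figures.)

R1 ≈ 387 kΩ

V_out/V_in = R2/(R1+R2) = 0.1040.
So R1 = R2 · (V_in/V_out − 1) = 44.9 × (39.8/4.14 − 1) = 44.9 × 8.614 = 386.7 kΩ.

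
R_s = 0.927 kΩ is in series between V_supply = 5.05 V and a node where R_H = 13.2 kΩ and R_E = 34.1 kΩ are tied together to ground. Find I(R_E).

I ≈ 0.135 mA

Combine the parallel branches: R_p = (1/13.2 + 1/34.1)⁻¹ = 9.516 kΩ.
V_A = 5.05 × 9.516/10.44 = 4.602 V.
I(R_E) = V_A / R_E = 4.602/34.1 = 0.1349 mA.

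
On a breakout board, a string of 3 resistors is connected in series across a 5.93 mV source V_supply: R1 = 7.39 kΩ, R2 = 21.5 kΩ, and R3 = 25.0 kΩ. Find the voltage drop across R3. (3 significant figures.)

V ≈ 2.75 mV

Total series resistance ΣR = 7.39 + 21.5 + 25.0 = 53.89 kΩ.
By the voltage-divider rule, V = 5.93 × 25.00/53.89 = 2.751 mV.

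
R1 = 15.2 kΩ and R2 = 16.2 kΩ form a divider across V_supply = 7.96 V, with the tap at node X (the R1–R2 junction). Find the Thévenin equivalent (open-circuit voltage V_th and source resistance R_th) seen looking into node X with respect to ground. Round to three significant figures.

With X open, the divider is unloaded: V_th = 7.96 × 16.2/31.40 = 4.107 V.
With V_supply suppressed (replaced by a short), R_th = R1 ‖ R2 = (15.20 × 16.2)/(15.20 + 16.2) = 7.842 kΩ.

V_th ≈ 4.11 V, R_th ≈ 7.84 kΩ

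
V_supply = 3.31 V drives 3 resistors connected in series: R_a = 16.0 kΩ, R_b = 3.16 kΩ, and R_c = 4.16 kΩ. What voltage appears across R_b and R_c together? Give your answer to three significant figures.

ΣR = 16.0 + 3.16 + 4.16 = 23.32 kΩ.
R_{R_b..R_c} = 3.16 + 4.16 = 7.320 kΩ.
Voltage divider: V = V_supply · (7.320 / 23.32) = 3.31 × 0.3139 = 1.039 V.

V ≈ 1.04 V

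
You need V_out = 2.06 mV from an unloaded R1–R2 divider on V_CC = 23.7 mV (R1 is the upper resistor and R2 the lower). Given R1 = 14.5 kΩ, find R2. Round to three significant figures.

R2 ≈ 1.38 kΩ

Required fraction k = V_out/V_CC = 0.08692.
R2 = R1 · 0.08692/(1 − 0.08692) = 1.380 kΩ.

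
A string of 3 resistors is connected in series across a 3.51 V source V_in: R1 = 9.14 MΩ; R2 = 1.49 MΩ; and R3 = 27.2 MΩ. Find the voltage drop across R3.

Total series resistance ΣR = 9.14 + 1.49 + 27.2 = 37.83 MΩ.
V = V_in · R/ΣR = 3.51 × 0.7190 = 2.524 V.

V ≈ 2.52 V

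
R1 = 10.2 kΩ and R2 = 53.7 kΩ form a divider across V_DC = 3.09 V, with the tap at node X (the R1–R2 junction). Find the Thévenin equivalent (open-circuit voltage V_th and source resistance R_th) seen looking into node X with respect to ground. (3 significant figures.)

V_th ≈ 2.60 V, R_th ≈ 8.57 kΩ

Open-circuit (no load on X): V_th = V_DC · R2/(R1 + R2) = 3.09 × 53.7/(10.20 + 53.7) = 2.597 V.
Looking into X with the source shorted: R_th = R1·R2/(R1+R2) = 10.20 × 53.7/63.90 = 8.572 kΩ.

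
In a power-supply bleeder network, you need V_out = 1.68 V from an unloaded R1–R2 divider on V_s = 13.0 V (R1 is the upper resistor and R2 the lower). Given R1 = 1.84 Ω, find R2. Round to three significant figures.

R2 ≈ 0.273 Ω

The divider ratio is R2/(R1+R2) = 1.68/13.0 = 0.1292.
R2 = R1 · 0.1292/(1 − 0.1292) = 0.2731 Ω.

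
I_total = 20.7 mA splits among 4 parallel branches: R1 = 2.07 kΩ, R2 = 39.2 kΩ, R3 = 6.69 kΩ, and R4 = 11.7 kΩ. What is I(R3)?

I ≈ 4.16 mA

Total conductance ΣG = 1/2.07 + 1/39.2 + 1/6.69 + 1/11.7 = 0.7435 (units of 1/kΩ).
By the current-divider rule, I = I_total · G_k/ΣG = 20.7 × 0.2010 = 4.161 mA.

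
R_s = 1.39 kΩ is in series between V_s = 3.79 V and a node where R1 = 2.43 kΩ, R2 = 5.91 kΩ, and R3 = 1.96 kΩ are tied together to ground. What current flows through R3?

Equivalent of the parallel group: R_p = 0.9166 kΩ.
V_A = 3.79 × 0.9166/2.307 = 1.506 V.
I(R3) = V_A / R3 = 1.506/1.96 = 0.7684 mA.

I ≈ 0.768 mA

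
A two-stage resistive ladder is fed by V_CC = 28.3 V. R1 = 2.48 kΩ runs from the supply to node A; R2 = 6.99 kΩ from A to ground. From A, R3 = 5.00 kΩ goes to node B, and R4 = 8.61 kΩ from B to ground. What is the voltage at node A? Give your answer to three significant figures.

V_A ≈ 18.4 V

Looking into the second stage from A: R3 + R4 = 13.61 kΩ appears in parallel with R2.
R2 ‖ (R3+R4) = 4.618 kΩ.
So V_A = 28.3 × 0.6506 = 18.41 V.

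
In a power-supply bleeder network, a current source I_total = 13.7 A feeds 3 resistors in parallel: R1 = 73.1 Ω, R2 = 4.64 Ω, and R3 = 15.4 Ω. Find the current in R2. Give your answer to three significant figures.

I ≈ 10.0 A

Conductances: ΣG = 1/73.1 + 1/4.64 + 1/15.4 = 0.2941 (1/Ω).
Current divider: I(R2) = I_total · G_k/ΣG = 13.7 × (0.2155/0.2941) = 13.7 × 0.7327 = 10.04 A.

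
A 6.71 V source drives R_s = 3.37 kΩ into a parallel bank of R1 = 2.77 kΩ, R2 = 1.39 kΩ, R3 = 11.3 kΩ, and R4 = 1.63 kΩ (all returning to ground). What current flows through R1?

I ≈ 0.346 mA

Equivalent of the parallel group: R_p = 0.5610 kΩ.
V_A = 6.71 × 0.5610/3.931 = 0.9576 V.
Branch current I = V_A/R1 = 0.9576/2.77 = 0.3457 mA.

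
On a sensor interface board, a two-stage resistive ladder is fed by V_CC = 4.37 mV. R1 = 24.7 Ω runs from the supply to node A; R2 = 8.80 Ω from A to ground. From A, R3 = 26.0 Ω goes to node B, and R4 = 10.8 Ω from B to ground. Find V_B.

Looking into the second stage from A: R3 + R4 = 36.80 Ω appears in parallel with R2.
Effective lower resistance at A: R2 ‖ 36.80 = 7.102 Ω.
So V_A = 4.37 × 0.2233 = 0.9759 mV.
Stage 2 is unloaded, so V_B = V_A · R4/(R3+R4) = 0.9759 × 10.8/36.80 = 0.2864 mV.

V_B ≈ 0.286 mV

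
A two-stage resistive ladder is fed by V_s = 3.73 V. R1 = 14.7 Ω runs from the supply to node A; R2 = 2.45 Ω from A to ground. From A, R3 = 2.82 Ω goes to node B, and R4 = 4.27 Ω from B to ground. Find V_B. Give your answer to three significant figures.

The second stage (R3 + R4 = 7.090 Ω) loads node A in parallel with R2.
Effective lower resistance at A: R2 ‖ 7.090 = 1.821 Ω.
V_A = 3.73 × 1.821/(14.7 + 1.821) = 0.4111 V.
Stage 2 is unloaded, so V_B = V_A · R4/(R3+R4) = 0.4111 × 4.27/7.090 = 0.2476 V.

V_B ≈ 0.248 V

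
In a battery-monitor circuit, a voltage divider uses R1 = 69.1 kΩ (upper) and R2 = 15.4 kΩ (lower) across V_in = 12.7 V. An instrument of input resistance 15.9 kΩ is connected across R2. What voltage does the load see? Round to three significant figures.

First combine the lower leg with the load: R2 ‖ R_L = 7.823 kΩ.
Now apply the divider: V_out = 12.7 × 0.1017 = 1.292 V.

V_out ≈ 1.29 V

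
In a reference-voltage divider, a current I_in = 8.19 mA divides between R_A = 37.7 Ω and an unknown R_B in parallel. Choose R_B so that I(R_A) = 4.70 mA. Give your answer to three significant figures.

In a two-way split, I_A/I_in = R_B/(R_A + R_B).
4.70/8.19 = R_B/(R_A + R_B) → R_B = R_A · (0.5739)/(1 − 0.5739) = 37.7 × 1.347 = 50.77 Ω.

R_B ≈ 50.8 Ω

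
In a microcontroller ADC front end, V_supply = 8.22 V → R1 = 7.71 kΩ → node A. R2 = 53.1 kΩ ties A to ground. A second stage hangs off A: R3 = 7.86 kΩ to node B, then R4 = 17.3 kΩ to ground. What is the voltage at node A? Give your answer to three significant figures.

Looking into the second stage from A: R3 + R4 = 25.16 kΩ appears in parallel with R2.
R2 ‖ (R3+R4) = 17.07 kΩ.
So V_A = 8.22 × 0.6889 = 5.663 V.

V_A ≈ 5.66 V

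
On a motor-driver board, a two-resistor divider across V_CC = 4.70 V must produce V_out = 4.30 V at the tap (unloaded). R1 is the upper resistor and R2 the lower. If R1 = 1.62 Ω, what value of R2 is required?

Required fraction k = V_out/V_CC = 0.9149.
Rearranging, R2 = R1·k/(1−k) = 1.62 × 10.75 = 17.41 Ω.

R2 ≈ 17.4 Ω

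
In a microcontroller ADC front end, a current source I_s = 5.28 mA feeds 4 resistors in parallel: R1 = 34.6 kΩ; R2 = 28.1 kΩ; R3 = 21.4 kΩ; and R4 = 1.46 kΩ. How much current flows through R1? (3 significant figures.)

Total conductance ΣG = 1/34.6 + 1/28.1 + 1/21.4 + 1/1.46 = 0.7961 (units of 1/kΩ).
Current divider: I(R1) = I_s · G_k/ΣG = 5.28 × (0.02890/0.7961) = 5.28 × 0.03630 = 0.1917 mA.

I ≈ 0.192 mA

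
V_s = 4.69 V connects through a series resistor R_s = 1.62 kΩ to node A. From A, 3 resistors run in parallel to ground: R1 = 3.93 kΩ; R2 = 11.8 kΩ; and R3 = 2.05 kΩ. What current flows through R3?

I ≈ 0.978 mA

Combine the parallel branches: R_p = (1/3.93 + 1/11.8 + 1/2.05)⁻¹ = 1.209 kΩ.
Node voltage V_A = V_s · R_p/(R_s + R_p) = 4.69 × 0.4274 = 2.004 V.
I(R3) = V_A / R3 = 2.004/2.05 = 0.9778 mA.
(Check via current divider: I_total = 1.658 mA; share G_k/ΣG = 0.5898 → same result.)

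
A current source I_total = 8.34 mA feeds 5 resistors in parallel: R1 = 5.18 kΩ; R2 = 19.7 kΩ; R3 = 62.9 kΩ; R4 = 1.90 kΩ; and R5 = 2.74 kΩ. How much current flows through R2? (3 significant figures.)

Total conductance ΣG = 1/5.18 + 1/19.7 + 1/62.9 + 1/1.90 + 1/2.74 = 1.151 (units of 1/kΩ).
R2 takes the fraction G_k/ΣG = 0.05076/1.151 = 0.04410, so I = 8.34 × 0.04410 = 0.3678 mA.

I ≈ 0.368 mA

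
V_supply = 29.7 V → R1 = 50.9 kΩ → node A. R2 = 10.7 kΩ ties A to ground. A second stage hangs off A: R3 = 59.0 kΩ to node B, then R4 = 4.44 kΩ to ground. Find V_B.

Looking into the second stage from A: R3 + R4 = 63.44 kΩ appears in parallel with R2.
R2 ‖ (R3+R4) = 9.156 kΩ.
So V_A = 29.7 × 0.1525 = 4.528 V.
Stage 2 is unloaded, so V_B = V_A · R4/(R3+R4) = 4.528 × 4.44/63.44 = 0.3169 V.

V_B ≈ 0.317 V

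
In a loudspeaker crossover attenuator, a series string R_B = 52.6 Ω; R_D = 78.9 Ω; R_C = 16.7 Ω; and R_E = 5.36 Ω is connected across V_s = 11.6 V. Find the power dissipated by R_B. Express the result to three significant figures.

ΣR = 153.6 Ω → I = 11.6/153.6 = 0.07554 A.
P = I²R = 0.005706 × 52.6 = 0.3002 W.

P ≈ 0.300 W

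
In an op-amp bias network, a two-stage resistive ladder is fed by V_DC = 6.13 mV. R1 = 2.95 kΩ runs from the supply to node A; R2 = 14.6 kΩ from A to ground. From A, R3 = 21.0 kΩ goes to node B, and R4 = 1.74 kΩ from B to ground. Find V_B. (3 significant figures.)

V_B ≈ 0.352 mV

The second stage (R3 + R4 = 22.74 kΩ) loads node A in parallel with R2.
R2 ‖ (R3+R4) = 8.891 kΩ.
So V_A = 6.13 × 0.7509 = 4.603 mV.
V_B = V_A × 0.07652 = 0.3522 mV.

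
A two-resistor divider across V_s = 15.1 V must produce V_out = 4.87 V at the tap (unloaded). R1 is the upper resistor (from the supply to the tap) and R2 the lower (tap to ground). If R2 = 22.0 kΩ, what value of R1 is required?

R1 ≈ 46.2 kΩ

Required fraction k = V_out/V_s = 0.3225.
Rearranging, R1 = R2·(1−k)/k = 22.0 × 2.101 = 46.21 kΩ.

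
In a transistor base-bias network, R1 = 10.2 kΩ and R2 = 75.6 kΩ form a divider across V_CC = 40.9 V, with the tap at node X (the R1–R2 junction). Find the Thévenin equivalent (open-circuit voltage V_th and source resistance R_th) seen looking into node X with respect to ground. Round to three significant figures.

With X open, the divider is unloaded: V_th = 40.9 × 75.6/85.80 = 36.04 V.
With V_CC suppressed (replaced by a short), R_th = R1 ‖ R2 = (10.20 × 75.6)/(10.20 + 75.6) = 8.987 kΩ.

V_th ≈ 36.0 V, R_th ≈ 8.99 kΩ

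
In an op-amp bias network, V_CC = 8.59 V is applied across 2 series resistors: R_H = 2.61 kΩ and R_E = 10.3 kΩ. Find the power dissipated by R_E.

P ≈ 4.56 mW

Series current I = V_CC/ΣR = 8.59/12.91 = 0.6654 mA.
P(R_E) = I²·R_E = (0.6654)² × 10.3 = 4.560 mW.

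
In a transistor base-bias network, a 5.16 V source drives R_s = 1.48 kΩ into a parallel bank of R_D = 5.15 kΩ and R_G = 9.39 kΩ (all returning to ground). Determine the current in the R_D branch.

I ≈ 0.693 mA

Parallel bank: R_p = 1/(1/5.15 + 1/9.39) = 3.326 kΩ.
V_A by voltage divider: V_A = 5.16 × 3.326/(1.48 + 3.326) = 3.571 V.
I(R_D) = V_A / R_D = 3.571/5.15 = 0.6934 mA.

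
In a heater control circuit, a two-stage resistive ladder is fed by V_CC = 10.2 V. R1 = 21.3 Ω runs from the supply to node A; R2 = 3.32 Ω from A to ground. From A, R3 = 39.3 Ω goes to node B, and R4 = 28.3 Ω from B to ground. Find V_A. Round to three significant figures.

Looking into the second stage from A: R3 + R4 = 67.60 Ω appears in parallel with R2.
R2 ‖ (R3+R4) = 3.165 Ω.
First divider: V_A = V_CC · 3.165/(21.3 + 3.165) = 1.319 V.

V_A ≈ 1.32 V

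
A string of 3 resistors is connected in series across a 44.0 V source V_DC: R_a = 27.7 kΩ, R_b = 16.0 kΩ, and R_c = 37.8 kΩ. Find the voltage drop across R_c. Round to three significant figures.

ΣR = 27.7 + 16.0 + 37.8 = 81.50 kΩ.
Voltage divider: V = V_DC · (37.80 / 81.50) = 44.0 × 0.4638 = 20.41 V.

V ≈ 20.4 V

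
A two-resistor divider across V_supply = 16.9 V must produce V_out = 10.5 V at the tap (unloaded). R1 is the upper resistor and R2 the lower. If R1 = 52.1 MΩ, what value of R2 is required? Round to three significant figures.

V_out/V_supply = R2/(R1+R2) = 0.6213.
R2 = R1 · 0.6213/(1 − 0.6213) = 85.48 MΩ.

R2 ≈ 85.5 MΩ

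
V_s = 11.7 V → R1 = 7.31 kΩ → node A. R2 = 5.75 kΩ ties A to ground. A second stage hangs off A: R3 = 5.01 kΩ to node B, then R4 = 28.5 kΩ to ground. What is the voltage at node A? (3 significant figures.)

V_A ≈ 4.70 V

The second stage (R3 + R4 = 33.51 kΩ) loads node A in parallel with R2.
R2 ‖ (R3+R4) = 4.908 kΩ.
So V_A = 11.7 × 0.4017 = 4.700 V.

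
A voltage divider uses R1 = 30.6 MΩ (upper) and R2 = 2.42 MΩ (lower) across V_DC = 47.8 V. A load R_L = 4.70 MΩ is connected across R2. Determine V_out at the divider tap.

V_out ≈ 2.37 V

R2 ‖ R_L = (2.42 × 4.70)/(2.42 + 4.70) = 1.597 MΩ.
Voltage divider with the loaded lower leg: V_out = 47.8 × 1.597/(30.6 + 1.597) = 47.8 × 0.04961 = 2.372 V.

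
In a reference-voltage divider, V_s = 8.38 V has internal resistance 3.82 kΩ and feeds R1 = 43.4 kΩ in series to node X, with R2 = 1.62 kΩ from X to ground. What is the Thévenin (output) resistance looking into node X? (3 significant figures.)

R1' = 3.82 + 43.4 = 47.22 kΩ (source resistance + R1).
With V_s suppressed (replaced by a short), R_th = R1' ‖ R2 = (47.22 × 1.62)/(47.22 + 1.62) = 1.566 kΩ.

R_th ≈ 1.57 kΩ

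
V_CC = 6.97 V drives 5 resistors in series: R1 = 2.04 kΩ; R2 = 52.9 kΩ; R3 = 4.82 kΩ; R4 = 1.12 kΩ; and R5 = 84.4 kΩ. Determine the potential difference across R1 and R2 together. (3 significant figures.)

V ≈ 2.64 V

Series total: ΣR = 2.04 + 52.9 + 4.82 + 1.12 + 84.4 = 145.3 kΩ.
R_{R1..R2} = 2.04 + 52.9 = 54.94 kΩ.
V = V_CC · R/ΣR = 6.97 × 0.3782 = 2.636 V.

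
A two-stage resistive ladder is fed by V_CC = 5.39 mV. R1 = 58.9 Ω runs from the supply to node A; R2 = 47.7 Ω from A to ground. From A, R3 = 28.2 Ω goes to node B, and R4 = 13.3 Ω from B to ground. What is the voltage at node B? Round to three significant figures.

V_B ≈ 0.473 mV

The second stage (R3 + R4 = 41.50 Ω) loads node A in parallel with R2.
R2 ‖ (R3+R4) = 22.19 Ω.
First divider: V_A = V_CC · 22.19/(58.9 + 22.19) = 1.475 mV.
Then the unloaded second divider: V_B = V_A × R4/(R3+R4) = 1.475 × 0.3205 = 0.4727 mV.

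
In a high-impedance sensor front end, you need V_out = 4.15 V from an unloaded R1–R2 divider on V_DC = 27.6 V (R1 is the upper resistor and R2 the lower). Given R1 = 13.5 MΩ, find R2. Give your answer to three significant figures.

Required fraction k = V_out/V_DC = 0.1504.
Rearranging, R2 = R1·k/(1−k) = 13.5 × 0.1770 = 2.389 MΩ.

R2 ≈ 2.39 MΩ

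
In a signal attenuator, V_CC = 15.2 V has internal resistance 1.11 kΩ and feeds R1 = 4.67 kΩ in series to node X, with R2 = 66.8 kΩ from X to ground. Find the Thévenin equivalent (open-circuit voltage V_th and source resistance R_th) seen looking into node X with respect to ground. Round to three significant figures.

R1' = 1.11 + 4.67 = 5.780 kΩ (source resistance + R1).
Open-circuit (no load on X): V_th = V_CC · R2/(R1' + R2) = 15.2 × 66.8/(5.780 + 66.8) = 13.99 V.
Zeroing V_CC shorts the top of R1' to ground, so R_th = R1' ‖ R2 = 5.320 kΩ.

V_th ≈ 14.0 V, R_th ≈ 5.32 kΩ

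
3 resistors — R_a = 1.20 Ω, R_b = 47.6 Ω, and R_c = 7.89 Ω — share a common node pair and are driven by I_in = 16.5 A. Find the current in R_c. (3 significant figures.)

Conductances: ΣG = 1/1.20 + 1/47.6 + 1/7.89 = 0.9811 (1/Ω).
R_c takes the fraction G_k/ΣG = 0.1267/0.9811 = 0.1292, so I = 16.5 × 0.1292 = 2.132 A.

I ≈ 2.13 A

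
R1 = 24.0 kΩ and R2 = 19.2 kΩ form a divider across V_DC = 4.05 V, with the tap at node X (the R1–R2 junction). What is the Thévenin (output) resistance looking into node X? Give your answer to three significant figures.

Zeroing V_DC shorts the top of R1 to ground, so R_th = R1 ‖ R2 = 10.67 kΩ.

R_th ≈ 10.7 kΩ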